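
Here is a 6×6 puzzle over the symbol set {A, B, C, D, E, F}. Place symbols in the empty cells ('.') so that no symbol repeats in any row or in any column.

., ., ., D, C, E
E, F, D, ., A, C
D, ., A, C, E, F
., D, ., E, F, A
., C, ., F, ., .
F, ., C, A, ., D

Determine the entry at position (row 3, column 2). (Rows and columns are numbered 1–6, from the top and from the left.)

(r2,c4) = B
(r3,c2) = B

B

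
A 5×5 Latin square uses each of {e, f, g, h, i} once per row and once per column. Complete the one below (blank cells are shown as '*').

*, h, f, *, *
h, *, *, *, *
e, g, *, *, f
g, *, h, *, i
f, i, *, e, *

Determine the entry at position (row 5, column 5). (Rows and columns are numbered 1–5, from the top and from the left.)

h

Cell (r1,c1): row 1 has {f,h}; column 1 has {e,f,g,h} → i.
Cell (r1,c4): row 1 has {f,h,i}; column 4 has {e} → g.
Cell (r1,c5): row 1 has {f,g,h,i}; column 5 has {f,i} → e.
Cell (r2,c5): row 2 has {h}; column 5 has {e,f,i} → g.
Cell (r3,c3): row 3 has {e,f,g}; column 3 has {f,h} → i.
Cell (r3,c4): row 3 has {e,f,g,i}; column 4 has {e,g} → h.
Cell (r4,c4): row 4 has {g,h,i}; column 4 has {e,g,h} → f.
Cell (r5,c3): row 5 has {e,f,i}; column 3 has {f,h,i} → g.
Cell (r5,c5): row 5 has {e,f,g,i}; column 5 has {e,f,g,i} → h.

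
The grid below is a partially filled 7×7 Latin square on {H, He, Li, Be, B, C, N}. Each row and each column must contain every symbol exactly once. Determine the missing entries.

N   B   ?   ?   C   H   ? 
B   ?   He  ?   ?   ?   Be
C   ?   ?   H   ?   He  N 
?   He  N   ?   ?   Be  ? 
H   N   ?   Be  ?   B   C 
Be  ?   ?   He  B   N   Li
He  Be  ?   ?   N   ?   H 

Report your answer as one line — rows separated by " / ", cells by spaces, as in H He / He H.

N B Be Li C H He / B H He N Li C Be / C Li B H Be He N / Li He N C H Be B / H N Li Be He B C / Be C H He B N Li / He Be C B N Li H

row 1 has {H,B,C,N}; column 4 has {H,He,Be} — only Li is left for (r1,c4).
row 1 has {H,Li,B,C,N}; column 7 has {H,Li,Be,C,N} — only He is left for (r1,c7).
row 3 has {H,He,C,N}; column 2 has {He,Be,B,N} — only Li is left for (r3,c2).
row 3 has {H,He,Li,C,N}; column 5 has {B,C,N} — only Be is left for (r3,c5).
row 4 has {He,Be,N}; column 1 has {H,He,Be,B,C,N} — only Li is left for (r4,c1).
row 4 has {He,Li,Be,N}; column 5 has {Be,B,C,N} — only H is left for (r4,c5).
row 4 has {H,He,Li,Be,N}; column 7 has {H,He,Li,Be,C,N} — only B is left for (r4,c7).
row 5 has {H,Be,B,C,N}; column 3 has {He,N} — only Li is left for (r5,c3).
row 5 has {H,Li,Be,B,C,N}; column 5 has {H,Be,B,C,N} — only He is left for (r5,c5).
row 1 has {H,He,Li,B,C,N}; column 3 has {He,Li,N} — only Be is left for (r1,c3).
row 2 has {He,Be,B}; column 5 has {H,He,Be,B,C,N} — only Li is left for (r2,c5).
row 2 has {He,Li,Be,B}; column 6 has {H,He,Be,B,N} — only C is left for (r2,c6).
row 3 has {H,He,Li,Be,C,N}; column 3 has {He,Li,Be,N} — only B is left for (r3,c3).
row 4 has {H,He,Li,Be,B,N}; column 4 has {H,He,Li,Be} — only C is left for (r4,c4).
row 7 has {H,He,Be,N}; column 3 has {He,Li,Be,B,N} — only C is left for (r7,c3).
row 7 has {H,He,Be,C,N}; column 4 has {H,He,Li,Be,C} — only B is left for (r7,c4).
row 7 has {H,He,Be,B,C,N}; column 6 has {H,He,Be,B,C,N} — only Li is left for (r7,c6).
row 2 has {He,Li,Be,B,C}; column 2 has {He,Li,Be,B,N} — only H is left for (r2,c2).
row 2 has {H,He,Li,Be,B,C}; column 4 has {H,He,Li,Be,B,C} — only N is left for (r2,c4).
row 6 has {He,Li,Be,B,N}; column 2 has {H,He,Li,Be,B,N} — only C is left for (r6,c2).
row 6 has {He,Li,Be,B,C,N}; column 3 has {He,Li,Be,B,C,N} — only H is left for (r6,c3).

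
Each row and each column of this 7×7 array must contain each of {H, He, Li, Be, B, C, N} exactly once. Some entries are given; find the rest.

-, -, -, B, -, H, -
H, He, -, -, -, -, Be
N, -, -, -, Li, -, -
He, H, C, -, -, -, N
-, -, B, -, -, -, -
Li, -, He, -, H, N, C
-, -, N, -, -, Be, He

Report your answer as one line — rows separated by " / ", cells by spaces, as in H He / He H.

At row 1, column 7: row 1 has {H,B}; column 7 has {He,Be,C,N}; that leaves Li.
At row 2, column 3: row 2 has {H,He,Be}; column 3 has {He,B,C,N}; that leaves Li.
At row 5, column 7: row 5 has {B}; column 7 has {He,Li,Be,C,N}; that leaves H.
At row 6, column 4: row 6 has {H,He,Li,C,N}; column 4 has {B}; that leaves Be.
At row 1, column 3: row 1 has {H,Li,B}; column 3 has {He,Li,B,C,N}; that leaves Be.
At row 3, column 3: row 3 has {Li,N}; column 3 has {He,Li,Be,B,C,N}; that leaves H.
At row 3, column 7: row 3 has {H,Li,N}; column 7 has {H,He,Li,Be,C,N}; that leaves B.
At row 4, column 4: row 4 has {H,He,C,N}; column 4 has {Be,B}; that leaves Li.
At row 4, column 6: row 4 has {H,He,Li,C,N}; column 6 has {H,Be,N}; that leaves B.
At row 6, column 2: row 6 has {H,He,Li,Be,C,N}; column 2 has {H,He}; that leaves B.
At row 1, column 1: row 1 has {H,Li,Be,B}; column 1 has {H,He,Li,N}; that leaves C.
At row 1, column 2: row 1 has {H,Li,Be,B,C}; column 2 has {H,He,B}; that leaves N.
At row 1, column 5: row 1 has {H,Li,Be,B,C,N}; column 5 has {H,Li}; that leaves He.
At row 2, column 6: row 2 has {H,He,Li,Be}; column 6 has {H,Be,B,N}; that leaves C.
At row 3, column 6: row 3 has {H,Li,B,N}; column 6 has {H,Be,B,C,N}; that leaves He.
At row 4, column 5: row 4 has {H,He,Li,B,C,N}; column 5 has {H,He,Li}; that leaves Be.
At row 5, column 1: row 5 has {H,B}; column 1 has {H,He,Li,C,N}; that leaves Be.
At row 5, column 6: row 5 has {H,Be,B}; column 6 has {H,He,Be,B,C,N}; that leaves Li.
At row 7, column 1: row 7 has {He,Be,N}; column 1 has {H,He,Li,Be,C,N}; that leaves B.
At row 7, column 5: row 7 has {He,Be,B,N}; column 5 has {H,He,Li,Be}; that leaves C.
At row 2, column 4: row 2 has {H,He,Li,Be,C}; column 4 has {Li,Be,B}; that leaves N.
At row 2, column 5: row 2 has {H,He,Li,Be,C,N}; column 5 has {H,He,Li,Be,C}; that leaves B.
At row 3, column 4: row 3 has {H,He,Li,B,N}; column 4 has {Li,Be,B,N}; that leaves C.
At row 5, column 2: row 5 has {H,Li,Be,B}; column 2 has {H,He,B,N}; that leaves C.
At row 5, column 4: row 5 has {H,Li,Be,B,C}; column 4 has {Li,Be,B,C,N}; that leaves He.
At row 5, column 5: row 5 has {H,He,Li,Be,B,C}; column 5 has {H,He,Li,Be,B,C}; that leaves N.
At row 7, column 2: row 7 has {He,Be,B,C,N}; column 2 has {H,He,B,C,N}; that leaves Li.
At row 7, column 4: row 7 has {He,Li,Be,B,C,N}; column 4 has {He,Li,Be,B,C,N}; that leaves H.
At row 3, column 2: row 3 has {H,He,Li,B,C,N}; column 2 has {H,He,Li,B,C,N}; that leaves Be.

C N Be B He H Li / H He Li N B C Be / N Be H C Li He B / He H C Li Be B N / Be C B He N Li H / Li B He Be H N C / B Li N H C Be He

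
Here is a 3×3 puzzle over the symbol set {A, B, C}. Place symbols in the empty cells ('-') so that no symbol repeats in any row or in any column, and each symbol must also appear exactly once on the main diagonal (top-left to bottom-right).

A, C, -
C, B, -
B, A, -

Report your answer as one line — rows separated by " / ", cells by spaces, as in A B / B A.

A C B / C B A / B A C

At row 1, column 3: row 1 has {A,C}; column 3 is empty so far; that leaves B.
At row 2, column 3: row 2 has {B,C}; column 3 has {B}; that leaves A.
At row 3, column 3: row 3 has {A,B}; column 3 has {A,B}; the diagonal has {A,B}; that leaves C.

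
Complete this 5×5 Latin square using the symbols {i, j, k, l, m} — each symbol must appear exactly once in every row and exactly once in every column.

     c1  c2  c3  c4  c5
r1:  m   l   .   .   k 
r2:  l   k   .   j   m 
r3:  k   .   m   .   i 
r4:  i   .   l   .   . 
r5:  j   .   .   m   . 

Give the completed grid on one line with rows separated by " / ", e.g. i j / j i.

m l j i k / l k i j m / k j m l i / i m l k j / j i k m l

(r1,c4) = i
(r2,c3) = i
(r3,c2) = j
(r3,c4) = l
(r4,c2) = m
(r4,c4) = k
(r4,c5) = j
(r5,c2) = i
(r5,c3) = k
(r5,c5) = l
(r1,c3) = j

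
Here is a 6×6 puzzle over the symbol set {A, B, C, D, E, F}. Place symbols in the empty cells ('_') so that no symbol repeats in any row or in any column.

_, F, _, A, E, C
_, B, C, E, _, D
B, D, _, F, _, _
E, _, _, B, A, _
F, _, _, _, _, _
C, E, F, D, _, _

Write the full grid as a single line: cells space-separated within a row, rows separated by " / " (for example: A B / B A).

D F B A E C / A B C E F D / B D A F C E / E C D B A F / F A E C D B / C E F D B A

(r1,c1) = D
(r1,c3) = B
(r2,c1) = A
(r2,c5) = F
(r3,c5) = C
(r4,c2) = C
(r4,c3) = D
(r4,c6) = F
(r5,c2) = A
(r5,c3) = E
(r5,c4) = C
(r5,c6) = B
(r6,c5) = B
(r6,c6) = A
(r3,c3) = A
(r3,c6) = E
(r5,c5) = D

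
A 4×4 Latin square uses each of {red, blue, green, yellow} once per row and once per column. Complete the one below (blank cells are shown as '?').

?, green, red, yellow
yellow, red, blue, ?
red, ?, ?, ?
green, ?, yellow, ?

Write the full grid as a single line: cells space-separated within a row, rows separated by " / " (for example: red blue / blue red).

At row 1, column 1: row 1 has {red,green,yellow}; column 1 has {red,green,yellow}; that leaves blue.
At row 2, column 4: row 2 has {red,blue,yellow}; column 4 has {yellow}; that leaves green.
At row 3, column 3: row 3 has {red}; column 3 has {red,blue,yellow}; that leaves green.
At row 3, column 4: row 3 has {red,green}; column 4 has {green,yellow}; that leaves blue.
At row 4, column 2: row 4 has {green,yellow}; column 2 has {red,green}; that leaves blue.
At row 4, column 4: row 4 has {blue,green,yellow}; column 4 has {blue,green,yellow}; that leaves red.
At row 3, column 2: row 3 has {red,blue,green}; column 2 has {red,blue,green}; that leaves yellow.

blue green red yellow / yellow red blue green / red yellow green blue / green blue yellow red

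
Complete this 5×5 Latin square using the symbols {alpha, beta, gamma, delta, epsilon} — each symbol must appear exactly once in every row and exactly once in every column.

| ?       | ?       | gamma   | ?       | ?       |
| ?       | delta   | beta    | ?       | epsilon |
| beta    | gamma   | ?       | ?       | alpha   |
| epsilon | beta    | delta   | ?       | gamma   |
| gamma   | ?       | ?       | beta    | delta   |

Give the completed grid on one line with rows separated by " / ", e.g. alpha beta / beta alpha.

delta alpha gamma epsilon beta / alpha delta beta gamma epsilon / beta gamma epsilon delta alpha / epsilon beta delta alpha gamma / gamma epsilon alpha beta delta

(r1,c5) = beta
(r2,c1) = alpha
(r2,c4) = gamma
(r3,c3) = epsilon
(r3,c4) = delta
(r4,c4) = alpha
(r5,c3) = alpha
(r1,c1) = delta
(r1,c4) = epsilon
(r5,c2) = epsilon
(r1,c2) = alpha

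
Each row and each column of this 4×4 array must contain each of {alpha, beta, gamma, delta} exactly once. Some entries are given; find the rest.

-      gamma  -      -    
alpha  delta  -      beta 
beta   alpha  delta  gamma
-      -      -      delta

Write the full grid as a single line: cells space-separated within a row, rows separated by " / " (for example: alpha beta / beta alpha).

delta gamma beta alpha / alpha delta gamma beta / beta alpha delta gamma / gamma beta alpha delta

(r1,c1) = delta
(r1,c4) = alpha
(r2,c3) = gamma
(r4,c1) = gamma
(r4,c2) = beta
(r4,c3) = alpha
(r1,c3) = beta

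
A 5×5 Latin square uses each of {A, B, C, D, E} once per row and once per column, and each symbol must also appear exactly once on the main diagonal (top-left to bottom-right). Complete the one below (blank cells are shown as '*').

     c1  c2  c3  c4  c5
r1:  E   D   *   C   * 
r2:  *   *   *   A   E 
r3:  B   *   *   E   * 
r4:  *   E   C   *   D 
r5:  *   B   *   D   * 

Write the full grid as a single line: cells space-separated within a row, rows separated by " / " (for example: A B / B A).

E D A C B / D C B A E / B A D E C / A E C B D / C B E D A

(r2,c2) = C
(r3,c2) = A
(r3,c3) = D
(r3,c5) = C
(r4,c1) = A
(r4,c4) = B
(r5,c1) = C
(r5,c5) = A
(r1,c5) = B
(r2,c1) = D
(r2,c3) = B
(r5,c3) = E
(r1,c3) = A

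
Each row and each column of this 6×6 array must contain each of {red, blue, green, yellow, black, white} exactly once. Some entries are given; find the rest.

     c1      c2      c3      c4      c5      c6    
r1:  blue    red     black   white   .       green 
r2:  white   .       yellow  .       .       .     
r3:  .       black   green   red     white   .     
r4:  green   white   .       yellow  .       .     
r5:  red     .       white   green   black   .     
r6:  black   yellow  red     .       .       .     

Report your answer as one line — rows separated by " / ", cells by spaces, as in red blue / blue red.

blue red black white yellow green / white green yellow black blue red / yellow black green red white blue / green white blue yellow red black / red blue white green black yellow / black yellow red blue green white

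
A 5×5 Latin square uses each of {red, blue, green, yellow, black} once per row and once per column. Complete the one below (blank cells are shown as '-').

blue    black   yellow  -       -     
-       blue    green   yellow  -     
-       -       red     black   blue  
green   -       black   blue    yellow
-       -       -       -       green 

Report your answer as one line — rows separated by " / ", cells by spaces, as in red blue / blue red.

blue black yellow green red / red blue green yellow black / yellow green red black blue / green red black blue yellow / black yellow blue red green

At row 1, column 5: row 1 has {blue,yellow,black}; column 5 has {blue,green,yellow}; that leaves red.
At row 2, column 5: row 2 has {blue,green,yellow}; column 5 has {red,blue,green,yellow}; that leaves black.
At row 3, column 1: row 3 has {red,blue,black}; column 1 has {blue,green}; that leaves yellow.
At row 3, column 2: row 3 has {red,blue,yellow,black}; column 2 has {blue,black}; that leaves green.
At row 4, column 2: row 4 has {blue,green,yellow,black}; column 2 has {blue,green,black}; that leaves red.
At row 5, column 2: row 5 has {green}; column 2 has {red,blue,green,black}; that leaves yellow.
At row 5, column 3: row 5 has {green,yellow}; column 3 has {red,green,yellow,black}; that leaves blue.
At row 5, column 4: row 5 has {blue,green,yellow}; column 4 has {blue,yellow,black}; that leaves red.
At row 1, column 4: row 1 has {red,blue,yellow,black}; column 4 has {red,blue,yellow,black}; that leaves green.
At row 2, column 1: row 2 has {blue,green,yellow,black}; column 1 has {blue,green,yellow}; that leaves red.
At row 5, column 1: row 5 has {red,blue,green,yellow}; column 1 has {red,blue,green,yellow}; that leaves black.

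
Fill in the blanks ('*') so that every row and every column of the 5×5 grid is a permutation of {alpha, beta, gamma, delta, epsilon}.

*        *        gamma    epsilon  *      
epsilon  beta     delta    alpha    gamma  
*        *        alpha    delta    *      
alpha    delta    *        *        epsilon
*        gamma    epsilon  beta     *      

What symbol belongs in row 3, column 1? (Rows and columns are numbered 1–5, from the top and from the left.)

gamma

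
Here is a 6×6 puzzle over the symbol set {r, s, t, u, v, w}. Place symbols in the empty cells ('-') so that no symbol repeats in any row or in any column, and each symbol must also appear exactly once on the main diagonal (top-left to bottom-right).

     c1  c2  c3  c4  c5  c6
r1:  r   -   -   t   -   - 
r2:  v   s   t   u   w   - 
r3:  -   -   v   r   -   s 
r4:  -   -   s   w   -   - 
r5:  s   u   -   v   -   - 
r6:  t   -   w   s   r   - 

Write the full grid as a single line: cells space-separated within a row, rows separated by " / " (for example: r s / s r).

r w u t s v / v s t u w r / w t v r u s / u r s w v t / s u r v t w / t v w s r u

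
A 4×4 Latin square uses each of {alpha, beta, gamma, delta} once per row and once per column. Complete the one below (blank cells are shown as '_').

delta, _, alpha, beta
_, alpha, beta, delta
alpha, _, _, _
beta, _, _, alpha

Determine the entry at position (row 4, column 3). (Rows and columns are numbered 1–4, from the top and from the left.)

gamma

At row 1, column 2: row 1 has {alpha,beta,delta}; column 2 has {alpha}; that leaves gamma.
At row 2, column 1: row 2 has {alpha,beta,delta}; column 1 has {alpha,beta,delta}; that leaves gamma.
At row 3, column 4: row 3 has {alpha}; column 4 has {alpha,beta,delta}; that leaves gamma.
At row 4, column 2: row 4 has {alpha,beta}; column 2 has {alpha,gamma}; that leaves delta.
At row 4, column 3: row 4 has {alpha,beta,delta}; column 3 has {alpha,beta}; that leaves gamma.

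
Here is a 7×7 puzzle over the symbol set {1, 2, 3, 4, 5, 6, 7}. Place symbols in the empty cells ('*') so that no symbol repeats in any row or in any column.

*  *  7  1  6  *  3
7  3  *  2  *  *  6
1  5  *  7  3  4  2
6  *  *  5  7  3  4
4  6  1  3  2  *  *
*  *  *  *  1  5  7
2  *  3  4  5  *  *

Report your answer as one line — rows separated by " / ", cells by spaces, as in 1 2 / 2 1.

row 1 has {1,3,6,7}; column 1 has {1,2,4,6,7} — only 5 is left for (r1,c1).
row 1 has {1,3,5,6,7}; column 6 has {3,4,5} — only 2 is left for (r1,c6).
row 2 has {2,3,6,7}; column 5 has {1,2,3,5,6,7} — only 4 is left for (r2,c5).
row 2 has {2,3,4,6,7}; column 6 has {2,3,4,5} — only 1 is left for (r2,c6).
row 3 has {1,2,3,4,5,7}; column 3 has {1,3,7} — only 6 is left for (r3,c3).
row 4 has {3,4,5,6,7}; column 3 has {1,3,6,7} — only 2 is left for (r4,c3).
row 5 has {1,2,3,4,6}; column 6 has {1,2,3,4,5} — only 7 is left for (r5,c6).
row 5 has {1,2,3,4,6,7}; column 7 has {2,3,4,6,7} — only 5 is left for (r5,c7).
row 6 has {1,5,7}; column 1 has {1,2,4,5,6,7} — only 3 is left for (r6,c1).
row 6 has {1,3,5,7}; column 3 has {1,2,3,6,7} — only 4 is left for (r6,c3).
row 6 has {1,3,4,5,7}; column 4 has {1,2,3,4,5,7} — only 6 is left for (r6,c4).
row 7 has {2,3,4,5}; column 6 has {1,2,3,4,5,7} — only 6 is left for (r7,c6).
row 7 has {2,3,4,5,6}; column 7 has {2,3,4,5,6,7} — only 1 is left for (r7,c7).
row 1 has {1,2,3,5,6,7}; column 2 has {3,5,6} — only 4 is left for (r1,c2).
row 2 has {1,2,3,4,6,7}; column 3 has {1,2,3,4,6,7} — only 5 is left for (r2,c3).
row 4 has {2,3,4,5,6,7}; column 2 has {3,4,5,6} — only 1 is left for (r4,c2).
row 6 has {1,3,4,5,6,7}; column 2 has {1,3,4,5,6} — only 2 is left for (r6,c2).
row 7 has {1,2,3,4,5,6}; column 2 has {1,2,3,4,5,6} — only 7 is left for (r7,c2).

5 4 7 1 6 2 3 / 7 3 5 2 4 1 6 / 1 5 6 7 3 4 2 / 6 1 2 5 7 3 4 / 4 6 1 3 2 7 5 / 3 2 4 6 1 5 7 / 2 7 3 4 5 6 1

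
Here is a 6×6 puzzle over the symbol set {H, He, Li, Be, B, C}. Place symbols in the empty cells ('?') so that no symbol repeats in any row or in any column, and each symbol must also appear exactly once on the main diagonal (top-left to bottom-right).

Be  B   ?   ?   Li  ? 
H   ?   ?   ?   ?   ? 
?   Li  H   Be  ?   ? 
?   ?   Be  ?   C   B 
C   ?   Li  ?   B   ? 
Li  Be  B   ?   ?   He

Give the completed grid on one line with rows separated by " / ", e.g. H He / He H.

(r2,c2) = C
(r2,c3) = He
(r2,c5) = Be
(r2,c6) = Li
(r3,c5) = He
(r3,c6) = C
(r4,c1) = He
(r4,c2) = H
(r4,c4) = Li
(r5,c2) = He
(r5,c4) = H
(r5,c6) = Be
(r6,c4) = C
(r6,c5) = H
(r1,c3) = C
(r1,c4) = He
(r1,c6) = H
(r2,c4) = B
(r3,c1) = B

Be B C He Li H / H C He B Be Li / B Li H Be He C / He H Be Li C B / C He Li H B Be / Li Be B C H He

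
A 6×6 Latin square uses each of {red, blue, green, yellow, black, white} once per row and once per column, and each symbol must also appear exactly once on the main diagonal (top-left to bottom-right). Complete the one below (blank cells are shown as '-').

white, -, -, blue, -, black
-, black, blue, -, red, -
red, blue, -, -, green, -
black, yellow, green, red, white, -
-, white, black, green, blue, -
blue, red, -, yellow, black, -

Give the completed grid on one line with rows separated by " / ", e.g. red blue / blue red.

(r1,c2) = green
(r1,c5) = yellow
(r2,c4) = white
(r3,c3) = yellow
(r3,c4) = black
(r3,c6) = white
(r4,c6) = blue
(r5,c1) = yellow
(r5,c6) = red
(r6,c3) = white
(r6,c6) = green
(r1,c3) = red
(r2,c1) = green
(r2,c6) = yellow

white green red blue yellow black / green black blue white red yellow / red blue yellow black green white / black yellow green red white blue / yellow white black green blue red / blue red white yellow black green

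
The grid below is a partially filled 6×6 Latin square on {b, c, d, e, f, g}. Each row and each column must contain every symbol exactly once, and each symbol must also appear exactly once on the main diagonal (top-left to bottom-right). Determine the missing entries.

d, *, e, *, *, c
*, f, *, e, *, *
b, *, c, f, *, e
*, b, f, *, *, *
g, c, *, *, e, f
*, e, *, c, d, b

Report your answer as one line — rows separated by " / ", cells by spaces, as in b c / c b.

d g e b f c / c f d e b g / b d c f g e / e b f g c d / g c b d e f / f e g c d b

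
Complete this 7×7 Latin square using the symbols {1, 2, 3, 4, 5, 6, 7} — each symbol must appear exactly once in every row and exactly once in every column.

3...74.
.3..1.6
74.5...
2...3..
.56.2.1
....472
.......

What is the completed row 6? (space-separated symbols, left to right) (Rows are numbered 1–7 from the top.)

6 1 5 3 4 7 2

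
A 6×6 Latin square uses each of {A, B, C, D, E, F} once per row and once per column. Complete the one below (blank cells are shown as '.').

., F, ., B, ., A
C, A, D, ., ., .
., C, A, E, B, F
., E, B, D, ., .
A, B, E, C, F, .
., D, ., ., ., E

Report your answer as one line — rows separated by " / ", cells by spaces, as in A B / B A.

E F C B D A / C A D F E B / D C A E B F / F E B D A C / A B E C F D / B D F A C E

(r1,c3): row 1 has {A,B,F}; column 3 has {A,B,D,E}, so it must be C.
(r2,c4): row 2 has {A,C,D}; column 4 has {B,C,D,E}, so it must be F.
(r2,c5): row 2 has {A,C,D,F}; column 5 has {B,F}, so it must be E.
(r2,c6): row 2 has {A,C,D,E,F}; column 6 has {A,E,F}, so it must be B.
(r3,c1): row 3 has {A,B,C,E,F}; column 1 has {A,C}, so it must be D.
(r4,c1): row 4 has {B,D,E}; column 1 has {A,C,D}, so it must be F.
(r4,c6): row 4 has {B,D,E,F}; column 6 has {A,B,E,F}, so it must be C.
(r5,c6): row 5 has {A,B,C,E,F}; column 6 has {A,B,C,E,F}, so it must be D.
(r6,c1): row 6 has {D,E}; column 1 has {A,C,D,F}, so it must be B.
(r6,c3): row 6 has {B,D,E}; column 3 has {A,B,C,D,E}, so it must be F.
(r6,c4): row 6 has {B,D,E,F}; column 4 has {B,C,D,E,F}, so it must be A.
(r6,c5): row 6 has {A,B,D,E,F}; column 5 has {B,E,F}, so it must be C.
(r1,c1): row 1 has {A,B,C,F}; column 1 has {A,B,C,D,F}, so it must be E.
(r1,c5): row 1 has {A,B,C,E,F}; column 5 has {B,C,E,F}, so it must be D.
(r4,c5): row 4 has {B,C,D,E,F}; column 5 has {B,C,D,E,F}, so it must be A.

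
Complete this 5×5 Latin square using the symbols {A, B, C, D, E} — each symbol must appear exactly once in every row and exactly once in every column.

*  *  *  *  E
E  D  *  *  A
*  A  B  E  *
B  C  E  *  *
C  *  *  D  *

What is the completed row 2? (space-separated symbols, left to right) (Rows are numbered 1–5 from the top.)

E D C B A

At row 1, column 2: row 1 has {E}; column 2 has {A,C,D}; that leaves B.
At row 2, column 3: row 2 has {A,D,E}; column 3 has {B,E}; that leaves C.
At row 2, column 4: row 2 has {A,C,D,E}; column 4 has {D,E}; that leaves B.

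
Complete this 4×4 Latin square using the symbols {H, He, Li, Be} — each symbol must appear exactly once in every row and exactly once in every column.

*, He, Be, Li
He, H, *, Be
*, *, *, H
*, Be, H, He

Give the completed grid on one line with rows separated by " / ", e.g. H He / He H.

H He Be Li / He H Li Be / Be Li He H / Li Be H He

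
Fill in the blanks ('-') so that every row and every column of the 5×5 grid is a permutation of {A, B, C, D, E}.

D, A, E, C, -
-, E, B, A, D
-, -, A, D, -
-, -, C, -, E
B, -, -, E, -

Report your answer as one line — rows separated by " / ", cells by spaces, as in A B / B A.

D A E C B / C E B A D / E B A D C / A D C B E / B C D E A

(r1,c5) = B
(r2,c1) = C
(r3,c1) = E
(r3,c5) = C
(r4,c1) = A
(r4,c4) = B
(r5,c3) = D
(r5,c5) = A
(r3,c2) = B
(r4,c2) = D
(r5,c2) = C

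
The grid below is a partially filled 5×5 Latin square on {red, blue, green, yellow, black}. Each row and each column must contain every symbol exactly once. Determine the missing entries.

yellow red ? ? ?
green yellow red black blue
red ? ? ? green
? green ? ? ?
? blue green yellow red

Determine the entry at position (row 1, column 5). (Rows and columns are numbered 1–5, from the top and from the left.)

black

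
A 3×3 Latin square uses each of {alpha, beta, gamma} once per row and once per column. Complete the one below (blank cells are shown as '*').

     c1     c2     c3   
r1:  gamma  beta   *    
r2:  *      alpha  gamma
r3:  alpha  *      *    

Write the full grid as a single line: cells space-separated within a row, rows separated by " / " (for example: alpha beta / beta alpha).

(r1,c3) = alpha
(r2,c1) = beta
(r3,c2) = gamma
(r3,c3) = beta

gamma beta alpha / beta alpha gamma / alpha gamma beta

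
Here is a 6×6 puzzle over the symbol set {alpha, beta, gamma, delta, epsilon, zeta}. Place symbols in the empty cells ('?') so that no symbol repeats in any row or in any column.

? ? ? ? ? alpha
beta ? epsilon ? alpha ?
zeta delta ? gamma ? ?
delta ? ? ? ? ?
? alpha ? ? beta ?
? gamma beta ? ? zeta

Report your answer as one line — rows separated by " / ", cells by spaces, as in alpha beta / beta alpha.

(r2,c2) = zeta
(r2,c4) = delta
(r2,c6) = gamma
(r3,c3) = alpha
(r3,c5) = epsilon
(r3,c6) = beta
(r4,c6) = epsilon
(r5,c6) = delta
(r6,c5) = delta
(r4,c2) = beta
(r1,c2) = epsilon
(r1,c1) = gamma
(r1,c5) = zeta
(r4,c5) = gamma
(r5,c1) = epsilon
(r5,c4) = zeta
(r6,c1) = alpha
(r6,c4) = epsilon
(r1,c3) = delta
(r1,c4) = beta
(r4,c3) = zeta
(r4,c4) = alpha
(r5,c3) = gamma

gamma epsilon delta beta zeta alpha / beta zeta epsilon delta alpha gamma / zeta delta alpha gamma epsilon beta / delta beta zeta alpha gamma epsilon / epsilon alpha gamma zeta beta delta / alpha gamma beta epsilon delta zeta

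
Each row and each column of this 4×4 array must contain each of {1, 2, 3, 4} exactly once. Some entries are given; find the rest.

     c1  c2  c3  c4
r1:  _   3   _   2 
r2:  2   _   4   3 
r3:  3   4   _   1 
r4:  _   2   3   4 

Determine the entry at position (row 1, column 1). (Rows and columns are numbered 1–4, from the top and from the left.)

(r1,c3): row 1 has {2,3}; column 3 has {3,4}, so it must be 1.
(r2,c2): row 2 has {2,3,4}; column 2 has {2,3,4}, so it must be 1.
(r3,c3): row 3 has {1,3,4}; column 3 has {1,3,4}, so it must be 2.
(r4,c1): row 4 has {2,3,4}; column 1 has {2,3}, so it must be 1.
(r1,c1): row 1 has {1,2,3}; column 1 has {1,2,3}, so it must be 4.

4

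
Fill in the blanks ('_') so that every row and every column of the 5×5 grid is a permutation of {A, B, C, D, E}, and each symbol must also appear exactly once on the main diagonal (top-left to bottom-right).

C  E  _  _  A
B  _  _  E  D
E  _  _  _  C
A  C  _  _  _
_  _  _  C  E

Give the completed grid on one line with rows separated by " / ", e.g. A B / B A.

C E D B A / B A C E D / E D B A C / A C E D B / D B A C E

(r2,c2) = A
(r2,c3) = C
(r4,c5) = B
(r5,c1) = D
(r5,c2) = B
(r5,c3) = A
(r3,c2) = D
(r3,c3) = B
(r3,c4) = A
(r4,c4) = D
(r1,c3) = D
(r1,c4) = B
(r4,c3) = E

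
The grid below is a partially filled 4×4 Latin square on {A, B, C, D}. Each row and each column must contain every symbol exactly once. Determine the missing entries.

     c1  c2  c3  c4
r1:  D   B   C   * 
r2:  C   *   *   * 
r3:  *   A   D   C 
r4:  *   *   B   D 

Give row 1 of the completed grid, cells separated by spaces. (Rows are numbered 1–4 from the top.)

(r1,c4) = A

D B C A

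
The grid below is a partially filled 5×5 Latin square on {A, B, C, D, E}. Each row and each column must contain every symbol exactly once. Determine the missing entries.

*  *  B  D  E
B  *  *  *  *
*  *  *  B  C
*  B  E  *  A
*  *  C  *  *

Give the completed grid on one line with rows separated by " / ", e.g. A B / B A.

C A B D E / B C A E D / A E D B C / D B E C A / E D C A B

(r2,c5) = D
(r4,c4) = C
(r5,c5) = B
(r2,c3) = A
(r2,c4) = E
(r3,c3) = D
(r4,c1) = D
(r5,c4) = A
(r2,c2) = C
(r5,c1) = E
(r5,c2) = D
(r1,c2) = A
(r3,c1) = A
(r3,c2) = E
(r1,c1) = C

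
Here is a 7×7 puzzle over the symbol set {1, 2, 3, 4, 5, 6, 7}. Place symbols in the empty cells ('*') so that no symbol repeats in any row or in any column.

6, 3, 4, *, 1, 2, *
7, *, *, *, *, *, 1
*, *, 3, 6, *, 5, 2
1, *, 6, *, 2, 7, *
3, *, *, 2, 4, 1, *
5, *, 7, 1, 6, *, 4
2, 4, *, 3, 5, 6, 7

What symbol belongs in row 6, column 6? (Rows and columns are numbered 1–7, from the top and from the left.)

3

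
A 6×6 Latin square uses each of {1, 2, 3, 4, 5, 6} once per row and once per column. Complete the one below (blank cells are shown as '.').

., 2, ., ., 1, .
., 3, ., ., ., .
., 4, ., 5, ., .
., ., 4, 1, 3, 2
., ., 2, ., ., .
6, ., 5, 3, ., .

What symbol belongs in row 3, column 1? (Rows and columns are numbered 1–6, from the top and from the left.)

2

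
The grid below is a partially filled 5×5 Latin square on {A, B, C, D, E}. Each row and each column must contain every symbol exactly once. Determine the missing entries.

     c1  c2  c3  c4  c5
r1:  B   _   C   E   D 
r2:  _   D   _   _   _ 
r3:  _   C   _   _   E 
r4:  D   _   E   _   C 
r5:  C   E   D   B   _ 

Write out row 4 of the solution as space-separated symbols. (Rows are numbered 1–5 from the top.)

(r1,c2) = A
(r3,c1) = A
(r3,c3) = B
(r3,c4) = D
(r4,c2) = B
(r4,c4) = A

D B E A C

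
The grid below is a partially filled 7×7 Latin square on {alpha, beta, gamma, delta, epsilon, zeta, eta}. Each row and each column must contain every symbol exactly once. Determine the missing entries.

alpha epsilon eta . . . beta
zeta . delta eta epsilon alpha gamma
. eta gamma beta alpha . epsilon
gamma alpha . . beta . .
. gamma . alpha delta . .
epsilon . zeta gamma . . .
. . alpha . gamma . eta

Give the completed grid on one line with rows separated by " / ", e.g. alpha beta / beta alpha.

alpha epsilon eta delta zeta gamma beta / zeta beta delta eta epsilon alpha gamma / delta eta gamma beta alpha zeta epsilon / gamma alpha epsilon zeta beta eta delta / eta gamma beta alpha delta epsilon zeta / epsilon delta zeta gamma eta beta alpha / beta zeta alpha epsilon gamma delta eta

Cell (r1,c5): row 1 has {alpha,beta,epsilon,eta}; column 5 has {alpha,beta,gamma,delta,epsilon} → zeta.
Cell (r2,c2): row 2 has {alpha,gamma,delta,epsilon,zeta,eta}; column 2 has {alpha,gamma,epsilon,eta} → beta.
Cell (r3,c1): row 3 has {alpha,beta,gamma,epsilon,eta}; column 1 has {alpha,gamma,epsilon,zeta} → delta.
Cell (r3,c6): row 3 has {alpha,beta,gamma,delta,epsilon,eta}; column 6 has {alpha} → zeta.
Cell (r4,c3): row 4 has {alpha,beta,gamma}; column 3 has {alpha,gamma,delta,zeta,eta} → epsilon.
Cell (r5,c3): row 5 has {alpha,gamma,delta}; column 3 has {alpha,gamma,delta,epsilon,zeta,eta} → beta.
Cell (r5,c7): row 5 has {alpha,beta,gamma,delta}; column 7 has {beta,gamma,epsilon,eta} → zeta.
Cell (r6,c2): row 6 has {gamma,epsilon,zeta}; column 2 has {alpha,beta,gamma,epsilon,eta} → delta.
Cell (r6,c5): row 6 has {gamma,delta,epsilon,zeta}; column 5 has {alpha,beta,gamma,delta,epsilon,zeta} → eta.
Cell (r6,c6): row 6 has {gamma,delta,epsilon,zeta,eta}; column 6 has {alpha,zeta} → beta.
Cell (r6,c7): row 6 has {beta,gamma,delta,epsilon,zeta,eta}; column 7 has {beta,gamma,epsilon,zeta,eta} → alpha.
Cell (r7,c1): row 7 has {alpha,gamma,eta}; column 1 has {alpha,gamma,delta,epsilon,zeta} → beta.
Cell (r7,c2): row 7 has {alpha,beta,gamma,eta}; column 2 has {alpha,beta,gamma,delta,epsilon,eta} → zeta.
Cell (r1,c4): row 1 has {alpha,beta,epsilon,zeta,eta}; column 4 has {alpha,beta,gamma,eta} → delta.
Cell (r1,c6): row 1 has {alpha,beta,delta,epsilon,zeta,eta}; column 6 has {alpha,beta,zeta} → gamma.
Cell (r4,c4): row 4 has {alpha,beta,gamma,epsilon}; column 4 has {alpha,beta,gamma,delta,eta} → zeta.
Cell (r4,c7): row 4 has {alpha,beta,gamma,epsilon,zeta}; column 7 has {alpha,beta,gamma,epsilon,zeta,eta} → delta.
Cell (r5,c1): row 5 has {alpha,beta,gamma,delta,zeta}; column 1 has {alpha,beta,gamma,delta,epsilon,zeta} → eta.
Cell (r5,c6): row 5 has {alpha,beta,gamma,delta,zeta,eta}; column 6 has {alpha,beta,gamma,zeta} → epsilon.
Cell (r7,c4): row 7 has {alpha,beta,gamma,zeta,eta}; column 4 has {alpha,beta,gamma,delta,zeta,eta} → epsilon.
Cell (r7,c6): row 7 has {alpha,beta,gamma,epsilon,zeta,eta}; column 6 has {alpha,beta,gamma,epsilon,zeta} → delta.
Cell (r4,c6): row 4 has {alpha,beta,gamma,delta,epsilon,zeta}; column 6 has {alpha,beta,gamma,delta,epsilon,zeta} → eta.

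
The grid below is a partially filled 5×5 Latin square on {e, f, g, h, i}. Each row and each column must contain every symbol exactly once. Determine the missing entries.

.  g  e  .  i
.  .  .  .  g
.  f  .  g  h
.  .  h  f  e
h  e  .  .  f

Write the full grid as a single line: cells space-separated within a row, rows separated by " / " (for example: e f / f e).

f g e h i / i h f e g / e f i g h / g i h f e / h e g i f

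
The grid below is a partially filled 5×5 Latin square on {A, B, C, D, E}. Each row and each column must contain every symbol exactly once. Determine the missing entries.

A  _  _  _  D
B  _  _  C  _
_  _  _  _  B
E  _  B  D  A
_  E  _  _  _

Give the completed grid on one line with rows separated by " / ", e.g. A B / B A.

A B C E D / B A D C E / C D E A B / E C B D A / D E A B C

row 2 has {B,C}; column 5 has {A,B,D} — only E is left for (r2,c5).
row 4 has {A,B,D,E}; column 2 has {E} — only C is left for (r4,c2).
row 5 has {E}; column 5 has {A,B,D,E} — only C is left for (r5,c5).
row 1 has {A,D}; column 2 has {C,E} — only B is left for (r1,c2).
row 1 has {A,B,D}; column 4 has {C,D} — only E is left for (r1,c4).
row 3 has {B}; column 4 has {C,D,E} — only A is left for (r3,c4).
row 5 has {C,E}; column 1 has {A,B,E} — only D is left for (r5,c1).
row 5 has {C,D,E}; column 3 has {B} — only A is left for (r5,c3).
row 5 has {A,C,D,E}; column 4 has {A,C,D,E} — only B is left for (r5,c4).
row 1 has {A,B,D,E}; column 3 has {A,B} — only C is left for (r1,c3).
row 2 has {B,C,E}; column 3 has {A,B,C} — only D is left for (r2,c3).
row 3 has {A,B}; column 1 has {A,B,D,E} — only C is left for (r3,c1).
row 3 has {A,B,C}; column 2 has {B,C,E} — only D is left for (r3,c2).
row 3 has {A,B,C,D}; column 3 has {A,B,C,D} — only E is left for (r3,c3).
row 2 has {B,C,D,E}; column 2 has {B,C,D,E} — only A is left for (r2,c2).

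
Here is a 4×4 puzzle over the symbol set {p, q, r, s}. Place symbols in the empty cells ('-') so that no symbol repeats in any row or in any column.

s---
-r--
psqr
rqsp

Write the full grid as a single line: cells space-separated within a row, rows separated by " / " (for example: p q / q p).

row 1 has {s}; column 2 has {q,r,s} — only p is left for (r1,c2).
row 1 has {p,s}; column 3 has {q,s} — only r is left for (r1,c3).
row 1 has {p,r,s}; column 4 has {p,r} — only q is left for (r1,c4).
row 2 has {r}; column 1 has {p,r,s} — only q is left for (r2,c1).
row 2 has {q,r}; column 3 has {q,r,s} — only p is left for (r2,c3).
row 2 has {p,q,r}; column 4 has {p,q,r} — only s is left for (r2,c4).

s p r q / q r p s / p s q r / r q s p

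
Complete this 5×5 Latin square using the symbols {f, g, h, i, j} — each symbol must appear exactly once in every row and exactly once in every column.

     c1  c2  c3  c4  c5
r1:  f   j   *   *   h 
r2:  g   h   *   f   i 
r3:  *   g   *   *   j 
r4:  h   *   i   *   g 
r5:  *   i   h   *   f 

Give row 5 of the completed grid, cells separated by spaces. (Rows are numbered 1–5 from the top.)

(r1,c3) = g
(r1,c4) = i
(r2,c3) = j
(r3,c1) = i
(r3,c3) = f
(r3,c4) = h
(r4,c2) = f
(r4,c4) = j
(r5,c1) = j
(r5,c4) = g

j i h g f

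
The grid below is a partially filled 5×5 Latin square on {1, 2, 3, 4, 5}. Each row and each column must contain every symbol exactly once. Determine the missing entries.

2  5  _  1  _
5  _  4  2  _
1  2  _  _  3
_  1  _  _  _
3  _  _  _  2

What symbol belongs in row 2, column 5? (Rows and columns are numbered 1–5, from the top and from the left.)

(r1,c3): row 1 has {1,2,5}; column 3 has {4}, so it must be 3.
(r1,c5): row 1 has {1,2,3,5}; column 5 has {2,3}, so it must be 4.
(r2,c2): row 2 has {2,4,5}; column 2 has {1,2,5}, so it must be 3.
(r2,c5): row 2 has {2,3,4,5}; column 5 has {2,3,4}, so it must be 1.

1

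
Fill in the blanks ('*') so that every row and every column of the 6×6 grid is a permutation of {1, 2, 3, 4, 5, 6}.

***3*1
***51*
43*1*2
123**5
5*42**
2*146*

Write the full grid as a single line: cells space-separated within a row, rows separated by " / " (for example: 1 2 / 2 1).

6 4 5 3 2 1 / 3 6 2 5 1 4 / 4 3 6 1 5 2 / 1 2 3 6 4 5 / 5 1 4 2 3 6 / 2 5 1 4 6 3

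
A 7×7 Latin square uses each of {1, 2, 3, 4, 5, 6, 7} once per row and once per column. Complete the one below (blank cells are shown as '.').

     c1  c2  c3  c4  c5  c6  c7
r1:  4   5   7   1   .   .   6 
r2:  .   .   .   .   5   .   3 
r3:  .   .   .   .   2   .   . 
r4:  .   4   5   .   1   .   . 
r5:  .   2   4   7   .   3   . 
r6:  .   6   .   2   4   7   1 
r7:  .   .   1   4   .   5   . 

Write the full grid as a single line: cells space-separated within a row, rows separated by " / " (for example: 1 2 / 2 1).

4 5 7 1 3 2 6 / 7 1 2 6 5 4 3 / 3 7 6 5 2 1 4 / 2 4 5 3 1 6 7 / 1 2 4 7 6 3 5 / 5 6 3 2 4 7 1 / 6 3 1 4 7 5 2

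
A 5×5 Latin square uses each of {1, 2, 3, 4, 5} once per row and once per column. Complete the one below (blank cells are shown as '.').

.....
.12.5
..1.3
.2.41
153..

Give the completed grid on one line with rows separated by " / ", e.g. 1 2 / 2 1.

(r2,c4) = 3
(r3,c2) = 4
(r4,c3) = 5
(r5,c4) = 2
(r5,c5) = 4
(r1,c2) = 3
(r1,c3) = 4
(r1,c5) = 2
(r2,c1) = 4
(r3,c4) = 5
(r4,c1) = 3
(r1,c1) = 5
(r1,c4) = 1
(r3,c1) = 2

5 3 4 1 2 / 4 1 2 3 5 / 2 4 1 5 3 / 3 2 5 4 1 / 1 5 3 2 4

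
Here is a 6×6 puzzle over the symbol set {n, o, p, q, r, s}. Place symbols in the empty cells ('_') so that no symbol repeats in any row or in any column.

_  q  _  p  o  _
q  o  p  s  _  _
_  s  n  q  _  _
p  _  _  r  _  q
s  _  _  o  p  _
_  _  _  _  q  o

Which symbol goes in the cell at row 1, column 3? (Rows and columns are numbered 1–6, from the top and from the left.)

r

(r3,c5) = r
(r3,c6) = p
(r4,c2) = n
(r4,c5) = s
(r5,c2) = r
(r5,c3) = q
(r5,c6) = n
(r6,c2) = p
(r6,c4) = n
(r2,c5) = n
(r2,c6) = r
(r3,c1) = o
(r4,c3) = o
(r6,c1) = r
(r6,c3) = s
(r1,c1) = n
(r1,c3) = r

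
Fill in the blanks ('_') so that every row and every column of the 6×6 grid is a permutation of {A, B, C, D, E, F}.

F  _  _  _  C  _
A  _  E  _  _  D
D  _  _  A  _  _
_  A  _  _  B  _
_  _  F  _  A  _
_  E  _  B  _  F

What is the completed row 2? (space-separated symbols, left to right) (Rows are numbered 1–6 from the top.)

(r2,c5) = F
(r3,c5) = E
(r6,c1) = C
(r6,c5) = D
(r2,c4) = C
(r4,c1) = E
(r4,c6) = C
(r5,c1) = B
(r5,c6) = E
(r6,c3) = A
(r2,c2) = B

A B E C F D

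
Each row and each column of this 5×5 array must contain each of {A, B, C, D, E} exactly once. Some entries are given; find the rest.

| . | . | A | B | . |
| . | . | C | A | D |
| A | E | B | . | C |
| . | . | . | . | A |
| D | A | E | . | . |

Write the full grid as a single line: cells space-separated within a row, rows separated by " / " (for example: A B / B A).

At row 1, column 5: row 1 has {A,B}; column 5 has {A,C,D}; that leaves E.
At row 2, column 2: row 2 has {A,C,D}; column 2 has {A,E}; that leaves B.
At row 3, column 4: row 3 has {A,B,C,E}; column 4 has {A,B}; that leaves D.
At row 4, column 3: row 4 has {A}; column 3 has {A,B,C,E}; that leaves D.
At row 5, column 4: row 5 has {A,D,E}; column 4 has {A,B,D}; that leaves C.
At row 5, column 5: row 5 has {A,C,D,E}; column 5 has {A,C,D,E}; that leaves B.
At row 1, column 1: row 1 has {A,B,E}; column 1 has {A,D}; that leaves C.
At row 1, column 2: row 1 has {A,B,C,E}; column 2 has {A,B,E}; that leaves D.
At row 2, column 1: row 2 has {A,B,C,D}; column 1 has {A,C,D}; that leaves E.
At row 4, column 1: row 4 has {A,D}; column 1 has {A,C,D,E}; that leaves B.
At row 4, column 2: row 4 has {A,B,D}; column 2 has {A,B,D,E}; that leaves C.
At row 4, column 4: row 4 has {A,B,C,D}; column 4 has {A,B,C,D}; that leaves E.

C D A B E / E B C A D / A E B D C / B C D E A / D A E C B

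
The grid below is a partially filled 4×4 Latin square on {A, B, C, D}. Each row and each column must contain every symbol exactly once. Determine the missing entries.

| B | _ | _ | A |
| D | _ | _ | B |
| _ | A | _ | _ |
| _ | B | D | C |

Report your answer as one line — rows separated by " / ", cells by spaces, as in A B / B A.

(r1,c3) = C
(r2,c2) = C
(r2,c3) = A
(r3,c1) = C
(r3,c3) = B
(r3,c4) = D
(r4,c1) = A
(r1,c2) = D

B D C A / D C A B / C A B D / A B D C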